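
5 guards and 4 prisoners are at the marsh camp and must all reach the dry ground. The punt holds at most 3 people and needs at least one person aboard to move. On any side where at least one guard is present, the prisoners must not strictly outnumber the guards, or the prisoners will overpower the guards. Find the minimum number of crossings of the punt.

Counting alone: each trip to the dry ground takes at most 3 across and each return brings at least 1 back, so after t trips out (and t−1 returns) at most 3t − (t−1) of the 9 are across; that first reaches 9 at t = 4, so at least 7 crossings are needed.
The plan below uses exactly 7 crossings, so it is optimal:
1. 3 prisoners → the dry ground.  (the marsh camp: 5G 1P; the dry ground: 0G 3P)
2. 1 prisoner ← the marsh camp.  (the marsh camp: 5G 2P; the dry ground: 0G 2P)
3. 3 guards → the dry ground.  (the marsh camp: 2G 2P; the dry ground: 3G 2P)
4. 1 guard ← the marsh camp.  (the marsh camp: 3G 2P; the dry ground: 2G 2P)
5. 2 guards and 1 prisoner → the dry ground.  (the marsh camp: 1G 1P; the dry ground: 4G 3P)
6. 1 guard ← the marsh camp.  (the marsh camp: 2G 1P; the dry ground: 3G 3P)
7. 2 guards and 1 prisoner → the dry ground.  (the marsh camp: 0G 0P; the dry ground: 5G 4P)

7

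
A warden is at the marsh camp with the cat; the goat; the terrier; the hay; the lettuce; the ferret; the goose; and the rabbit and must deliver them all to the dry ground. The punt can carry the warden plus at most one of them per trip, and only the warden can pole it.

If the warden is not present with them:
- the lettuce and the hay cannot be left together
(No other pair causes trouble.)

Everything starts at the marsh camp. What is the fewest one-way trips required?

Counting alone: the warden can take at most 1 across per trip to the dry ground, so moving all 8 needs at least 8 loaded trips out, with a return between consecutive ones — at least 15 crossings.
The plan below uses exactly 15 crossings, so it is optimal:
1. Warden goes to the dry ground with the hay.
2. Warden goes back to the marsh camp alone.
3. Warden goes to the dry ground with the cat.
4. Warden goes back to the marsh camp alone.
5. Warden goes to the dry ground with the goat.
6. Warden goes back to the marsh camp alone.
7. Warden goes to the dry ground with the terrier.
8. Warden goes back to the marsh camp alone.
9. Warden goes to the dry ground with the ferret.
10. Warden goes back to the marsh camp alone.
11. Warden goes to the dry ground with the goose.
12. Warden goes back to the marsh camp alone.
13. Warden goes to the dry ground with the rabbit.
14. Warden goes back to the marsh camp alone.
15. Warden goes to the dry ground with the lettuce.

15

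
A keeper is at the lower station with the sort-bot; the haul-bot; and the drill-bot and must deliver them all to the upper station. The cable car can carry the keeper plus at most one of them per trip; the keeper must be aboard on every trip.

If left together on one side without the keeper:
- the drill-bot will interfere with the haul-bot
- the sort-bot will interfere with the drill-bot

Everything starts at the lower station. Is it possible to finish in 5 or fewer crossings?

Counting alone: the keeper can take at most 1 across per trip to the upper station, so moving all 3 needs at least 3 loaded trips out, with a return between consecutive ones — at least 5 crossings.
The safety rule pushes this higher. Following every safe sequence of crossings, the most of the 3 that can be at the upper station as the cable car arrives there on crossing 5 is 2 — never all 3.
So the move cannot be finished within 5 crossings. (The shortest complete plan takes 7:)
1. Keeper goes to the upper station with the drill-bot.
2. Keeper goes back to the lower station alone.
3. Keeper goes to the upper station with the sort-bot.
4. Keeper goes back to the lower station with the drill-bot.
5. Keeper goes to the upper station with the haul-bot.
6. Keeper goes back to the lower station alone.
7. Keeper goes to the upper station with the drill-bot.

No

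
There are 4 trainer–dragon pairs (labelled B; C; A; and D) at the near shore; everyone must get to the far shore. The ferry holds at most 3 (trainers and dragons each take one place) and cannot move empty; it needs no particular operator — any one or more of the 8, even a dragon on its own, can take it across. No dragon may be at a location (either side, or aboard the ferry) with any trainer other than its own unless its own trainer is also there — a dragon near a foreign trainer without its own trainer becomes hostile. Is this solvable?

Yes

1. dragon B and trainer B cross → the far shore.
2. trainer B crosses ← the near shore.
3. dragon C, trainer B, and trainer C cross → the far shore.
4. dragon B and trainer B cross ← the near shore.
5. trainer A, trainer B, and trainer D cross → the far shore.
6. dragon C crosses ← the near shore.
7. dragon B and dragon C cross → the far shore.
8. dragon B crosses ← the near shore.
9. dragon A, dragon B, and dragon D cross → the far shore.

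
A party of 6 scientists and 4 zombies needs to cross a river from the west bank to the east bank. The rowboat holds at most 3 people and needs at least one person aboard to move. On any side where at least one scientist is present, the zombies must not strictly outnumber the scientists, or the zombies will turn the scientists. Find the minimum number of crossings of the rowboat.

Counting alone: each trip to the east bank takes at most 3 across and each return brings at least 1 back, so after t trips out (and t−1 returns) at most 3t − (t−1) of the 10 are across; that first reaches 10 at t = 5, so at least 9 crossings are needed.
The plan below uses exactly 9 crossings, so it is optimal:
1. 2 zombies → the east bank.  (the west bank: 6S 2Z; the east bank: 0S 2Z)
2. 1 zombie ← the west bank.  (the west bank: 6S 3Z; the east bank: 0S 1Z)
3. 3 zombies → the east bank.  (the west bank: 6S 0Z; the east bank: 0S 4Z)
4. 1 zombie ← the west bank.  (the west bank: 6S 1Z; the east bank: 0S 3Z)
5. 3 scientists → the east bank.  (the west bank: 3S 1Z; the east bank: 3S 3Z)
6. 1 zombie ← the west bank.  (the west bank: 3S 2Z; the east bank: 3S 2Z)
7. 1 scientist and 2 zombies → the east bank.  (the west bank: 2S 0Z; the east bank: 4S 4Z)
8. 1 zombie ← the west bank.  (the west bank: 2S 1Z; the east bank: 4S 3Z)
9. 2 scientists and 1 zombie → the east bank.  (the west bank: 0S 0Z; the east bank: 6S 4Z)

9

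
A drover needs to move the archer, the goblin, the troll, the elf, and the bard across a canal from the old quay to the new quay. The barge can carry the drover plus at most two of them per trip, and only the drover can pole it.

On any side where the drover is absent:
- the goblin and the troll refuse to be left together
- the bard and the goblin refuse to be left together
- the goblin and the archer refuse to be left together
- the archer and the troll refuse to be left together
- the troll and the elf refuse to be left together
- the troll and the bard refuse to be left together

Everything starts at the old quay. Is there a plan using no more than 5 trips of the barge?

Counting alone: the drover can take at most 2 across per trip to the new quay, so moving all 5 needs at least 3 loaded trips out, with a return between consecutive ones — at least 5 crossings.
The safety rule pushes this higher. Following every safe sequence of crossings, the most of the 5 that can be at the new quay as the barge arrives there on crossing 5 is 4 — never all 5.
So the move cannot be finished within 5 crossings. (The shortest complete plan takes 7:)
1. Drover goes to the new quay with the goblin and the troll.  [the old quay: the archer, the bard, the elf | the new quay: the goblin, the troll]
2. Drover goes back to the old quay with the goblin.  [the old quay: the archer, the bard, the elf, the goblin | the new quay: the troll]
3. Drover goes to the new quay with the archer and the bard.  [the old quay: the elf, the goblin | the new quay: the archer, the bard, the troll]
4. Drover goes back to the old quay with the troll.  [the old quay: the elf, the goblin, the troll | the new quay: the archer, the bard]
5. Drover goes to the new quay with the elf and the goblin.  [the old quay: the troll | the new quay: the archer, the bard, the elf, the goblin]
6. Drover goes back to the old quay with the goblin.  [the old quay: the goblin, the troll | the new quay: the archer, the bard, the elf]
7. Drover goes to the new quay with the goblin and the troll.  [the old quay: — | the new quay: the archer, the bard, the elf, the goblin, the troll]

No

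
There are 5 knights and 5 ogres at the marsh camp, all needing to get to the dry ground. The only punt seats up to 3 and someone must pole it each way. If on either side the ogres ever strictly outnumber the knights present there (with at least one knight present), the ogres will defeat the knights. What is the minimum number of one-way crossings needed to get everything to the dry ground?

11

Counting alone: each trip to the dry ground takes at most 3 across and each return brings at least 1 back, so after t trips out (and t−1 returns) at most 3t − (t−1) of the 10 are across; that first reaches 10 at t = 5, so at least 9 crossings are needed.
The safety rule pushes this higher. Following every safe sequence of crossings, the most of the 10 that can be at the dry ground as the punt arrives there on crossing 9 is 9 — never all 10.
So no plan with fewer than 11 crossings exists, and this one achieves 11:
1. 2 ogres → the dry ground.  (the marsh camp: 5K 3O; the dry ground: 0K 2O)
2. 1 ogre ← the marsh camp.  (the marsh camp: 5K 4O; the dry ground: 0K 1O)
3. 3 ogres → the dry ground.  (the marsh camp: 5K 1O; the dry ground: 0K 4O)
4. 1 ogre ← the marsh camp.  (the marsh camp: 5K 2O; the dry ground: 0K 3O)
5. 3 knights → the dry ground.  (the marsh camp: 2K 2O; the dry ground: 3K 3O)
6. 1 knight and 1 ogre ← the marsh camp.  (the marsh camp: 3K 3O; the dry ground: 2K 2O)
7. 3 knights → the dry ground.  (the marsh camp: 0K 3O; the dry ground: 5K 2O)
8. 1 ogre ← the marsh camp.  (the marsh camp: 0K 4O; the dry ground: 5K 1O)
9. 2 ogres → the dry ground.  (the marsh camp: 0K 2O; the dry ground: 5K 3O)
10. 1 ogre ← the marsh camp.  (the marsh camp: 0K 3O; the dry ground: 5K 2O)
11. 3 ogres → the dry ground.  (the marsh camp: 0K 0O; the dry ground: 5K 5O)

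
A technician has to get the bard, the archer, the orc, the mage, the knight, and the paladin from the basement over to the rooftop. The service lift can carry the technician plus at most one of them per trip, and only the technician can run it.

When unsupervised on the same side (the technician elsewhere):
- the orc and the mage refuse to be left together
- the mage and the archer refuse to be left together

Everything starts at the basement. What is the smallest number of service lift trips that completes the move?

13

Counting alone: the technician can take at most 1 across per trip to the rooftop, so moving all 6 needs at least 6 loaded trips out, with a return between consecutive ones — at least 11 crossings.
The safety rule pushes this higher. Following every safe sequence of crossings, the most of the 6 that can be at the rooftop as the service lift arrives there on crossing 11 is 5 — never all 6.
So no plan with fewer than 13 crossings exists, and this one achieves 13:
1. Technician goes to the rooftop with the mage.  [the basement: the archer, the bard, the knight, the orc, the paladin | the rooftop: the mage]
2. Technician goes back to the basement alone.  [the basement: the archer, the bard, the knight, the orc, the paladin | the rooftop: the mage]
3. Technician goes to the rooftop with the bard.  [the basement: the archer, the knight, the orc, the paladin | the rooftop: the bard, the mage]
4. Technician goes back to the basement alone.  [the basement: the archer, the knight, the orc, the paladin | the rooftop: the bard, the mage]
5. Technician goes to the rooftop with the archer.  [the basement: the knight, the orc, the paladin | the rooftop: the archer, the bard, the mage]
6. Technician goes back to the basement with the mage.  [the basement: the knight, the mage, the orc, the paladin | the rooftop: the archer, the bard]
7. Technician goes to the rooftop with the orc.  [the basement: the knight, the mage, the paladin | the rooftop: the archer, the bard, the orc]
8. Technician goes back to the basement alone.  [the basement: the knight, the mage, the paladin | the rooftop: the archer, the bard, the orc]
9. Technician goes to the rooftop with the knight.  [the basement: the mage, the paladin | the rooftop: the archer, the bard, the knight, the orc]
10. Technician goes back to the basement alone.  [the basement: the mage, the paladin | the rooftop: the archer, the bard, the knight, the orc]
11. Technician goes to the rooftop with the paladin.  [the basement: the mage | the rooftop: the archer, the bard, the knight, the orc, the paladin]
12. Technician goes back to the basement alone.  [the basement: the mage | the rooftop: the archer, the bard, the knight, the orc, the paladin]
13. Technician goes to the rooftop with the mage.  [the basement: — | the rooftop: the archer, the bard, the knight, the mage, the orc, the paladin]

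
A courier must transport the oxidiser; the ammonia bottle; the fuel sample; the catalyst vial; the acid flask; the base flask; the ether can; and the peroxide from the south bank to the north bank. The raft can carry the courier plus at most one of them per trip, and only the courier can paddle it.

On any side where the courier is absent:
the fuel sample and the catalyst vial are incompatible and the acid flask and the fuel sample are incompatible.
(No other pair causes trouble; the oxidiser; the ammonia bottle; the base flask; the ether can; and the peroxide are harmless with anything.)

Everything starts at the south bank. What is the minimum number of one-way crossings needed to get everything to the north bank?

17

Counting alone: the courier can take at most 1 across per trip to the north bank, so moving all 8 needs at least 8 loaded trips out, with a return between consecutive ones — at least 15 crossings.
The safety rule pushes this higher. Following every safe sequence of crossings, the most of the 8 that can be at the north bank as the raft arrives there on crossing 15 is 7 — never all 8.
So no plan with fewer than 17 crossings exists, and this one achieves 17:
1. Courier goes to the north bank with the fuel sample.
2. Courier goes back to the south bank alone.
3. Courier goes to the north bank with the oxidiser.
4. Courier goes back to the south bank alone.
5. Courier goes to the north bank with the ammonia bottle.
6. Courier goes back to the south bank alone.
7. Courier goes to the north bank with the catalyst vial.
8. Courier goes back to the south bank with the fuel sample.
9. Courier goes to the north bank with the acid flask.
10. Courier goes back to the south bank alone.
11. Courier goes to the north bank with the base flask.
12. Courier goes back to the south bank alone.
13. Courier goes to the north bank with the ether can.
14. Courier goes back to the south bank alone.
15. Courier goes to the north bank with the peroxide.
16. Courier goes back to the south bank alone.
17. Courier goes to the north bank with the fuel sample.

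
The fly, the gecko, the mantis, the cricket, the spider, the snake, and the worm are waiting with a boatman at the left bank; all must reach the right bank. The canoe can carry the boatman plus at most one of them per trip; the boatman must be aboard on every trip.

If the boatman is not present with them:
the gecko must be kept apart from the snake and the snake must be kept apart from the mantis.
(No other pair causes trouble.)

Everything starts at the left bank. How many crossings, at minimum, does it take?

Counting alone: the boatman can take at most 1 across per trip to the right bank, so moving all 7 needs at least 7 loaded trips out, with a return between consecutive ones — at least 13 crossings.
The safety rule pushes this higher. Following every safe sequence of crossings, the most of the 7 that can be at the right bank as the canoe arrives there on crossing 13 is 6 — never all 7.
So no plan with fewer than 15 crossings exists, and this one achieves 15:
1. Boatman goes to the right bank with the snake.
2. Boatman goes back to the left bank alone.
3. Boatman goes to the right bank with the fly.
4. Boatman goes back to the left bank alone.
5. Boatman goes to the right bank with the gecko.
6. Boatman goes back to the left bank with the snake.
7. Boatman goes to the right bank with the mantis.
8. Boatman goes back to the left bank alone.
9. Boatman goes to the right bank with the cricket.
10. Boatman goes back to the left bank alone.
11. Boatman goes to the right bank with the spider.
12. Boatman goes back to the left bank alone.
13. Boatman goes to the right bank with the worm.
14. Boatman goes back to the left bank alone.
15. Boatman goes to the right bank with the snake.

15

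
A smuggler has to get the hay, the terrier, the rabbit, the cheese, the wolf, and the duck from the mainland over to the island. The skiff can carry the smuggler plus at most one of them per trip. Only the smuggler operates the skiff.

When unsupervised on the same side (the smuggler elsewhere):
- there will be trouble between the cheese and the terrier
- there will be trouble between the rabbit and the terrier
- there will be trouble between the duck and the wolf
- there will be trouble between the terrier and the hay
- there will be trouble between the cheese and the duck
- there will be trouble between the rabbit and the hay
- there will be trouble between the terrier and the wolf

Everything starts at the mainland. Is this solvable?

Whatever the first load, the items left behind include a forbidden pair without the smuggler. No opening move is safe, so no plan exists.

No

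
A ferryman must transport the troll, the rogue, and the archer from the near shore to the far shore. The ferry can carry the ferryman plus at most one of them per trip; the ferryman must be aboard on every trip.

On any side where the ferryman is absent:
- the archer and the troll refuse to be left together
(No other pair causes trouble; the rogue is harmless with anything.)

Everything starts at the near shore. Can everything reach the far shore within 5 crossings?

Yes — this plan uses 5 crossings (≤ 5):
1. Ferryman goes to the far shore with the troll.  [the near shore: the archer, the rogue | the far shore: the troll]
2. Ferryman goes back to the near shore alone.  [the near shore: the archer, the rogue | the far shore: the troll]
3. Ferryman goes to the far shore with the rogue.  [the near shore: the archer | the far shore: the rogue, the troll]
4. Ferryman goes back to the near shore alone.  [the near shore: the archer | the far shore: the rogue, the troll]
5. Ferryman goes to the far shore with the archer.  [the near shore: — | the far shore: the archer, the rogue, the troll]

Yes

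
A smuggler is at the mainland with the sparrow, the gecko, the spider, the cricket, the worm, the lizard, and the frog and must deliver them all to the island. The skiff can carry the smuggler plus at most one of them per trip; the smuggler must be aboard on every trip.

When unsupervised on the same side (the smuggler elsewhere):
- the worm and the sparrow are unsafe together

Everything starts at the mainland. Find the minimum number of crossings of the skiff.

Counting alone: the smuggler can take at most 1 across per trip to the island, so moving all 7 needs at least 7 loaded trips out, with a return between consecutive ones — at least 13 crossings.
The plan below uses exactly 13 crossings, so it is optimal:
1. Smuggler goes to the island with the sparrow.
2. Smuggler goes back to the mainland alone.
3. Smuggler goes to the island with the gecko.
4. Smuggler goes back to the mainland alone.
5. Smuggler goes to the island with the spider.
6. Smuggler goes back to the mainland alone.
7. Smuggler goes to the island with the cricket.
8. Smuggler goes back to the mainland alone.
9. Smuggler goes to the island with the lizard.
10. Smuggler goes back to the mainland alone.
11. Smuggler goes to the island with the frog.
12. Smuggler goes back to the mainland alone.
13. Smuggler goes to the island with the worm.

13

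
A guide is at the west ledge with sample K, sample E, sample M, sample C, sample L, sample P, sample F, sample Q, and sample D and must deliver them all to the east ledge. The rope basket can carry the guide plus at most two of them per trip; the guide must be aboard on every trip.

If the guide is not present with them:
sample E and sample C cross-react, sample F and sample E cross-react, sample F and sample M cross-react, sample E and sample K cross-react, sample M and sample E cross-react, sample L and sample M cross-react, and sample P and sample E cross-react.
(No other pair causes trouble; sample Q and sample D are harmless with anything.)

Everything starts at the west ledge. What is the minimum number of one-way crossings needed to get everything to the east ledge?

15

Counting alone: the guide can take at most 2 across per trip to the east ledge, so moving all 9 needs at least 5 loaded trips out, with a return between consecutive ones — at least 9 crossings.
The safety rule pushes this higher. Following every safe sequence of crossings, the most of the 9 that can be at the east ledge as the rope basket arrives there on crossings 9, 11, 13 is 6, 7, 8 respectively — never all 9.
So no plan with fewer than 15 crossings exists, and this one achieves 15:
1. Guide goes to the east ledge with sample E and sample M.
2. Guide goes back to the west ledge with sample E.
3. Guide goes to the east ledge with sample E and sample K.
4. Guide goes back to the west ledge with sample E.
5. Guide goes to the east ledge with sample C and sample E.
6. Guide goes back to the west ledge with sample E.
7. Guide goes to the east ledge with sample E and sample P.
8. Guide goes back to the west ledge with sample E.
9. Guide goes to the east ledge with sample E and sample Q.
10. Guide goes back to the west ledge with sample E.
11. Guide goes to the east ledge with sample D and sample E.
12. Guide goes back to the west ledge with sample E.
13. Guide goes to the east ledge with sample F and sample L.
14. Guide goes back to the west ledge with sample M.
15. Guide goes to the east ledge with sample E and sample M.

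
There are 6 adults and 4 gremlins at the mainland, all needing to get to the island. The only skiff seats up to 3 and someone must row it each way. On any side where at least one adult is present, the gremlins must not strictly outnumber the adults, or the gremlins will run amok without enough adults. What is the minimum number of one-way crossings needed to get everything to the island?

9

Counting alone: each trip to the island takes at most 3 across and each return brings at least 1 back, so after t trips out (and t−1 returns) at most 3t − (t−1) of the 10 are across; that first reaches 10 at t = 5, so at least 9 crossings are needed.
The plan below uses exactly 9 crossings, so it is optimal:
1. 2 gremlins → the island.  (the mainland: 6A 2G; the island: 0A 2G)
2. 1 gremlin ← the mainland.  (the mainland: 6A 3G; the island: 0A 1G)
3. 3 gremlins → the island.  (the mainland: 6A 0G; the island: 0A 4G)
4. 1 gremlin ← the mainland.  (the mainland: 6A 1G; the island: 0A 3G)
5. 3 adults → the island.  (the mainland: 3A 1G; the island: 3A 3G)
6. 1 gremlin ← the mainland.  (the mainland: 3A 2G; the island: 3A 2G)
7. 1 adult and 2 gremlins → the island.  (the mainland: 2A 0G; the island: 4A 4G)
8. 1 gremlin ← the mainland.  (the mainland: 2A 1G; the island: 4A 3G)
9. 2 adults and 1 gremlin → the island.  (the mainland: 0A 0G; the island: 6A 4G)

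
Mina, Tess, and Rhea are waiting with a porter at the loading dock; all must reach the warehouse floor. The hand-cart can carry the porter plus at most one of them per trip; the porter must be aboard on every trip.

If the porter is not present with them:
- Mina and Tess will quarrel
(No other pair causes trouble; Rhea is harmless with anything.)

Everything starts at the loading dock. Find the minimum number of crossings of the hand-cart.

5

Counting alone: the porter can take at most 1 across per trip to the warehouse floor, so moving all 3 needs at least 3 loaded trips out, with a return between consecutive ones — at least 5 crossings.
The plan below uses exactly 5 crossings, so it is optimal:
1. Porter goes to the warehouse floor with Mina.  [the loading dock: Rhea, Tess | the warehouse floor: Mina]
2. Porter goes back to the loading dock alone.  [the loading dock: Rhea, Tess | the warehouse floor: Mina]
3. Porter goes to the warehouse floor with Rhea.  [the loading dock: Tess | the warehouse floor: Mina, Rhea]
4. Porter goes back to the loading dock alone.  [the loading dock: Tess | the warehouse floor: Mina, Rhea]
5. Porter goes to the warehouse floor with Tess.  [the loading dock: — | the warehouse floor: Mina, Rhea, Tess]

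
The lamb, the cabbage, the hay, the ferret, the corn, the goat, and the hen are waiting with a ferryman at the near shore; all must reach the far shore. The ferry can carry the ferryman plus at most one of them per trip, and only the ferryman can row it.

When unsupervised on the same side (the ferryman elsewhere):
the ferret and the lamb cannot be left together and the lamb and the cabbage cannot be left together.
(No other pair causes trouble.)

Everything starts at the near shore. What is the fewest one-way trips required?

15

Counting alone: the ferryman can take at most 1 across per trip to the far shore, so moving all 7 needs at least 7 loaded trips out, with a return between consecutive ones — at least 13 crossings.
The safety rule pushes this higher. Following every safe sequence of crossings, the most of the 7 that can be at the far shore as the ferry arrives there on crossing 13 is 6 — never all 7.
So no plan with fewer than 15 crossings exists, and this one achieves 15:
1. Ferryman goes to the far shore with the lamb.
2. Ferryman goes back to the near shore alone.
3. Ferryman goes to the far shore with the cabbage.
4. Ferryman goes back to the near shore with the lamb.
5. Ferryman goes to the far shore with the ferret.
6. Ferryman goes back to the near shore alone.
7. Ferryman goes to the far shore with the hay.
8. Ferryman goes back to the near shore alone.
9. Ferryman goes to the far shore with the corn.
10. Ferryman goes back to the near shore alone.
11. Ferryman goes to the far shore with the goat.
12. Ferryman goes back to the near shore alone.
13. Ferryman goes to the far shore with the hen.
14. Ferryman goes back to the near shore alone.
15. Ferryman goes to the far shore with the lamb.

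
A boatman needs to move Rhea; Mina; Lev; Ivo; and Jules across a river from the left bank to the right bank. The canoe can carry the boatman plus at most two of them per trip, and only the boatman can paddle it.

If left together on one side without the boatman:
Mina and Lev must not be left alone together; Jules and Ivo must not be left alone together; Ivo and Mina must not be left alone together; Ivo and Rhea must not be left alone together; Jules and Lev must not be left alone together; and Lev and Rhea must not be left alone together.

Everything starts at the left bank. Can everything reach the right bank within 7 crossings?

Yes — this plan uses 7 crossings (≤ 7):
1. Boatman goes to the right bank with Ivo and Lev.
2. Boatman goes back to the left bank alone.
3. Boatman goes to the right bank with Rhea.
4. Boatman goes back to the left bank with Ivo and Lev.
5. Boatman goes to the right bank with Jules and Mina.
6. Boatman goes back to the left bank alone.
7. Boatman goes to the right bank with Ivo and Lev.

Yes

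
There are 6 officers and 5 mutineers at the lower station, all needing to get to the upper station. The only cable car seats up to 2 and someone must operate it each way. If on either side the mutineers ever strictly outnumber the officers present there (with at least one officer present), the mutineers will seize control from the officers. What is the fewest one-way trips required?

Counting alone: each trip to the upper station takes at most 2 across and each return brings at least 1 back, so after t trips out (and t−1 returns) at most 2t − (t−1) of the 11 are across; that first reaches 11 at t = 10, so at least 19 crossings are needed.
The plan below uses exactly 19 crossings, so it is optimal:
1. 2 mutineers → the upper station.  (the lower station: 6O 3M; the upper station: 0O 2M)
2. 1 mutineer ← the lower station.  (the lower station: 6O 4M; the upper station: 0O 1M)
3. 2 mutineers → the upper station.  (the lower station: 6O 2M; the upper station: 0O 3M)
4. 1 mutineer ← the lower station.  (the lower station: 6O 3M; the upper station: 0O 2M)
5. 2 officers → the upper station.  (the lower station: 4O 3M; the upper station: 2O 2M)
6. 1 mutineer ← the lower station.  (the lower station: 4O 4M; the upper station: 2O 1M)
7. 1 officer and 1 mutineer → the upper station.  (the lower station: 3O 3M; the upper station: 3O 2M)
8. 1 officer ← the lower station.  (the lower station: 4O 3M; the upper station: 2O 2M)
9. 1 officer and 1 mutineer → the upper station.  (the lower station: 3O 2M; the upper station: 3O 3M)
10. 1 mutineer ← the lower station.  (the lower station: 3O 3M; the upper station: 3O 2M)
11. 1 officer and 1 mutineer → the upper station.  (the lower station: 2O 2M; the upper station: 4O 3M)
12. 1 officer ← the lower station.  (the lower station: 3O 2M; the upper station: 3O 3M)
13. 1 officer and 1 mutineer → the upper station.  (the lower station: 2O 1M; the upper station: 4O 4M)
14. 1 mutineer ← the lower station.  (the lower station: 2O 2M; the upper station: 4O 3M)
15. 1 officer and 1 mutineer → the upper station.  (the lower station: 1O 1M; the upper station: 5O 4M)
16. 1 officer ← the lower station.  (the lower station: 2O 1M; the upper station: 4O 4M)
17. 1 officer and 1 mutineer → the upper station.  (the lower station: 1O 0M; the upper station: 5O 5M)
18. 1 mutineer ← the lower station.  (the lower station: 1O 1M; the upper station: 5O 4M)
19. 1 officer and 1 mutineer → the upper station.  (the lower station: 0O 0M; the upper station: 6O 5M)

19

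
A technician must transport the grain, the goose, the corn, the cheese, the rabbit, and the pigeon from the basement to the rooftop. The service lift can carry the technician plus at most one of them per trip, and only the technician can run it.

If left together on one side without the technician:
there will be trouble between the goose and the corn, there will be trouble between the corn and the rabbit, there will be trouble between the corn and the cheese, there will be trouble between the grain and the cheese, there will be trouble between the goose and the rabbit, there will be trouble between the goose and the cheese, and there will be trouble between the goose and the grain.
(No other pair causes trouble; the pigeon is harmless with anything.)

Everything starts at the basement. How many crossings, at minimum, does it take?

Whatever the first load, the items left behind include a forbidden pair without the technician. No opening move is safe, so no plan exists.

impossible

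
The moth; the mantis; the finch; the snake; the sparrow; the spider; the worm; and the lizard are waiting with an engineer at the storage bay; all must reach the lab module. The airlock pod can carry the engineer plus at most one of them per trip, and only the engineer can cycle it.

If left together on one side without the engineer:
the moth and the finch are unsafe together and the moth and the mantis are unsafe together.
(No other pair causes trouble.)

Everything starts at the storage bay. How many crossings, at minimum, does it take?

Counting alone: the engineer can take at most 1 across per trip to the lab module, so moving all 8 needs at least 8 loaded trips out, with a return between consecutive ones — at least 15 crossings.
The safety rule pushes this higher. Following every safe sequence of crossings, the most of the 8 that can be at the lab module as the airlock pod arrives there on crossing 15 is 7 — never all 8.
So no plan with fewer than 17 crossings exists, and this one achieves 17:
1. Engineer goes to the lab module with the moth.  [the storage bay: the finch, the lizard, the mantis, the snake, the sparrow, the spider, the worm | the lab module: the moth]
2. Engineer goes back to the storage bay alone.  [the storage bay: the finch, the lizard, the mantis, the snake, the sparrow, the spider, the worm | the lab module: the moth]
3. Engineer goes to the lab module with the mantis.  [the storage bay: the finch, the lizard, the snake, the sparrow, the spider, the worm | the lab module: the mantis, the moth]
4. Engineer goes back to the storage bay with the moth.  [the storage bay: the finch, the lizard, the moth, the snake, the sparrow, the spider, the worm | the lab module: the mantis]
5. Engineer goes to the lab module with the finch.  [the storage bay: the lizard, the moth, the snake, the sparrow, the spider, the worm | the lab module: the finch, the mantis]
6. Engineer goes back to the storage bay alone.  [the storage bay: the lizard, the moth, the snake, the sparrow, the spider, the worm | the lab module: the finch, the mantis]
7. Engineer goes to the lab module with the snake.  [the storage bay: the lizard, the moth, the sparrow, the spider, the worm | the lab module: the finch, the mantis, the snake]
8. Engineer goes back to the storage bay alone.  [the storage bay: the lizard, the moth, the sparrow, the spider, the worm | the lab module: the finch, the mantis, the snake]
9. Engineer goes to the lab module with the sparrow.  [the storage bay: the lizard, the moth, the spider, the worm | the lab module: the finch, the mantis, the snake, the sparrow]
10. Engineer goes back to the storage bay alone.  [the storage bay: the lizard, the moth, the spider, the worm | the lab module: the finch, the mantis, the snake, the sparrow]
11. Engineer goes to the lab module with the spider.  [the storage bay: the lizard, the moth, the worm | the lab module: the finch, the mantis, the snake, the sparrow, the spider]
12. Engineer goes back to the storage bay alone.  [the storage bay: the lizard, the moth, the worm | the lab module: the finch, the mantis, the snake, the sparrow, the spider]
13. Engineer goes to the lab module with the worm.  [the storage bay: the lizard, the moth | the lab module: the finch, the mantis, the snake, the sparrow, the spider, the worm]
14. Engineer goes back to the storage bay alone.  [the storage bay: the lizard, the moth | the lab module: the finch, the mantis, the snake, the sparrow, the spider, the worm]
15. Engineer goes to the lab module with the lizard.  [the storage bay: the moth | the lab module: the finch, the lizard, the mantis, the snake, the sparrow, the spider, the worm]
16. Engineer goes back to the storage bay alone.  [the storage bay: the moth | the lab module: the finch, the lizard, the mantis, the snake, the sparrow, the spider, the worm]
17. Engineer goes to the lab module with the moth.  [the storage bay: — | the lab module: the finch, the lizard, the mantis, the moth, the snake, the sparrow, the spider, the worm]

17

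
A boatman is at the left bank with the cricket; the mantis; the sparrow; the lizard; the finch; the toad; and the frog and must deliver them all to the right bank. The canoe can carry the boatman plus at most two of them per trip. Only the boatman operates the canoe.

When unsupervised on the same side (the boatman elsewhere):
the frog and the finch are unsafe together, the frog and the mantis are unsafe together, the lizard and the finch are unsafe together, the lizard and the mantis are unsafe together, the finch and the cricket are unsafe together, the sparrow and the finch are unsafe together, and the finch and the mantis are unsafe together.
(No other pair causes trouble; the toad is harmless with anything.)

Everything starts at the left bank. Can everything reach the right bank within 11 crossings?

Yes — this plan uses 11 crossings (≤ 11):
1. Boatman goes to the right bank with the finch and the mantis.  [the left bank: the cricket, the frog, the lizard, the sparrow, the toad | the right bank: the finch, the mantis]
2. Boatman goes back to the left bank with the mantis.  [the left bank: the cricket, the frog, the lizard, the mantis, the sparrow, the toad | the right bank: the finch]
3. Boatman goes to the right bank with the cricket and the mantis.  [the left bank: the frog, the lizard, the sparrow, the toad | the right bank: the cricket, the finch, the mantis]
4. Boatman goes back to the left bank with the finch.  [the left bank: the finch, the frog, the lizard, the sparrow, the toad | the right bank: the cricket, the mantis]
5. Boatman goes to the right bank with the finch and the sparrow.  [the left bank: the frog, the lizard, the toad | the right bank: the cricket, the finch, the mantis, the sparrow]
6. Boatman goes back to the left bank with the finch.  [the left bank: the finch, the frog, the lizard, the toad | the right bank: the cricket, the mantis, the sparrow]
7. Boatman goes to the right bank with the frog and the lizard.  [the left bank: the finch, the toad | the right bank: the cricket, the frog, the lizard, the mantis, the sparrow]
8. Boatman goes back to the left bank with the mantis.  [the left bank: the finch, the mantis, the toad | the right bank: the cricket, the frog, the lizard, the sparrow]
9. Boatman goes to the right bank with the mantis and the toad.  [the left bank: the finch | the right bank: the cricket, the frog, the lizard, the mantis, the sparrow, the toad]
10. Boatman goes back to the left bank with the mantis.  [the left bank: the finch, the mantis | the right bank: the cricket, the frog, the lizard, the sparrow, the toad]
11. Boatman goes to the right bank with the finch and the mantis.  [the left bank: — | the right bank: the cricket, the finch, the frog, the lizard, the mantis, the sparrow, the toad]

Yes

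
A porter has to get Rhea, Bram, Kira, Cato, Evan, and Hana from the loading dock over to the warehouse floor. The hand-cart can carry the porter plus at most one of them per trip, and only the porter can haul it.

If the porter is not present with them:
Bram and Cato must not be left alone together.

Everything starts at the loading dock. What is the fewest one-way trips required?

Counting alone: the porter can take at most 1 across per trip to the warehouse floor, so moving all 6 needs at least 6 loaded trips out, with a return between consecutive ones — at least 11 crossings.
The plan below uses exactly 11 crossings, so it is optimal:
1. Porter goes to the warehouse floor with Bram.
2. Porter goes back to the loading dock alone.
3. Porter goes to the warehouse floor with Rhea.
4. Porter goes back to the loading dock alone.
5. Porter goes to the warehouse floor with Kira.
6. Porter goes back to the loading dock alone.
7. Porter goes to the warehouse floor with Evan.
8. Porter goes back to the loading dock alone.
9. Porter goes to the warehouse floor with Hana.
10. Porter goes back to the loading dock alone.
11. Porter goes to the warehouse floor with Cato.

11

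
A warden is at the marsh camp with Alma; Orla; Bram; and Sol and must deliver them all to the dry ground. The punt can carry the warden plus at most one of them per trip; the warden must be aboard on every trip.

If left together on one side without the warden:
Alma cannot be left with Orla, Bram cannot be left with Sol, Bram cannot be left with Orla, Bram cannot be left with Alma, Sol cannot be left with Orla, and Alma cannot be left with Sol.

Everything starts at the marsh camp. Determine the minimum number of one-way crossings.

Whatever the first load, the items left behind include a forbidden pair without the warden. No opening move is safe, so no plan exists.

impossible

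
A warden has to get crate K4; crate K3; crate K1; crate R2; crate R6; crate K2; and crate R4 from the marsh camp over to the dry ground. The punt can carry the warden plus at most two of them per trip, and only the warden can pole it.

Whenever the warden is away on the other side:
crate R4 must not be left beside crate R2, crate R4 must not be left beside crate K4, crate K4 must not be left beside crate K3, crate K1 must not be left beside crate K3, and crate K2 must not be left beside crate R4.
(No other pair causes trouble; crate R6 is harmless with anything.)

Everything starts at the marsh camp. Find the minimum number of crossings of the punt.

Counting alone: the warden can take at most 2 across per trip to the dry ground, so moving all 7 needs at least 4 loaded trips out, with a return between consecutive ones — at least 7 crossings.
The safety rule pushes this higher. Following every safe sequence of crossings, the most of the 7 that can be at the dry ground as the punt arrives there on crossing 7 is 6 — never all 7.
So no plan with fewer than 9 crossings exists, and this one achieves 9:
1. Warden goes to the dry ground with crate K3 and crate R4.  [the marsh camp: crate K1, crate K2, crate K4, crate R2, crate R6 | the dry ground: crate K3, crate R4]
2. Warden goes back to the marsh camp alone.  [the marsh camp: crate K1, crate K2, crate K4, crate R2, crate R6 | the dry ground: crate K3, crate R4]
3. Warden goes to the dry ground with crate K1.  [the marsh camp: crate K2, crate K4, crate R2, crate R6 | the dry ground: crate K1, crate K3, crate R4]
4. Warden goes back to the marsh camp with crate K3.  [the marsh camp: crate K2, crate K3, crate K4, crate R2, crate R6 | the dry ground: crate K1, crate R4]
5. Warden goes to the dry ground with crate K4 and crate R2.  [the marsh camp: crate K2, crate K3, crate R6 | the dry ground: crate K1, crate K4, crate R2, crate R4]
6. Warden goes back to the marsh camp with crate R4.  [the marsh camp: crate K2, crate K3, crate R4, crate R6 | the dry ground: crate K1, crate K4, crate R2]
7. Warden goes to the dry ground with crate K2 and crate R6.  [the marsh camp: crate K3, crate R4 | the dry ground: crate K1, crate K2, crate K4, crate R2, crate R6]
8. Warden goes back to the marsh camp alone.  [the marsh camp: crate K3, crate R4 | the dry ground: crate K1, crate K2, crate K4, crate R2, crate R6]
9. Warden goes to the dry ground with crate K3 and crate R4.  [the marsh camp: — | the dry ground: crate K1, crate K2, crate K3, crate K4, crate R2, crate R4, crate R6]

9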